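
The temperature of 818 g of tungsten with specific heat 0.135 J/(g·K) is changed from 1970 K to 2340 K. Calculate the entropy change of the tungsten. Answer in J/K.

ΔS = ∫dQ_rev/T = m c ln(T₂/T₁) = 818 × 0.135 × ln(2340/1970) = 19 J/K.

ΔS = 19 J/K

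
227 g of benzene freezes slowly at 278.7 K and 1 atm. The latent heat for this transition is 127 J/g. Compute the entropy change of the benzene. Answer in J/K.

Heat released by the substance: Q = −mL = −227 × 127 = −28829 J.
At constant T, ΔS = Q_rev/T = −28829 / 278.7 = -103 J/K.

ΔS = -103 J/K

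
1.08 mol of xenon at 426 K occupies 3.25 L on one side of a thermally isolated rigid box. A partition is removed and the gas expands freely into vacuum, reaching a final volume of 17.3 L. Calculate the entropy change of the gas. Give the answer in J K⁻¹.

ΔS_gas = 15 J/K

No heat is exchanged and no work is done, so the ideal-gas temperature stays constant.
Entropy is a state function; using a reversible isothermal path, ΔS_gas = nR ln(V₂/V₁) = 1.08 × 8.314 × ln(17.3/3.25) = 15 J/K.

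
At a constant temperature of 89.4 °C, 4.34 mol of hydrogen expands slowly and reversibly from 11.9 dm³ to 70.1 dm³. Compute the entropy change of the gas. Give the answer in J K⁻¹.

For an isothermal ideal gas ΔS_gas = nR ln(V₂/V₁) = 4.34 × 8.314 × ln(70.1/11.9) = 64 J/K.

ΔS_gas = 64 J/K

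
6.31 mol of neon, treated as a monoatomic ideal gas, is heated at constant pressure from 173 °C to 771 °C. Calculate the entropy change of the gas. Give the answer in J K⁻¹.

ΔS = 112 J/K

In kelvin: T₁ = 446.15 K, T₂ = 1044.15 K. At constant pressure, ΔS = nC_p ln(T₂/T₁) with C_p = 5R/2 = 20.79 J mol⁻¹ K⁻¹.
ΔS = 6.31 × 20.79 × ln(1044.15/446.15) = 112 J/K.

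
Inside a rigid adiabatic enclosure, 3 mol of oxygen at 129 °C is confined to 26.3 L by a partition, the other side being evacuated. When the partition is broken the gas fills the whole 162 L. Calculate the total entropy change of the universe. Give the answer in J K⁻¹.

For an ideal gas in free expansion Q = 0 and W = 0, so T is unchanged.
Entropy is a state function; using a reversible isothermal path, ΔS_gas = nR ln(V₂/V₁) = 3 × 8.314 × ln(162/26.3) = 45.3 J/K.
The insulated surroundings exchange no heat, so ΔS_surr = 0 and ΔS_universe = ΔS_gas.

ΔS_universe = 45.3 J/K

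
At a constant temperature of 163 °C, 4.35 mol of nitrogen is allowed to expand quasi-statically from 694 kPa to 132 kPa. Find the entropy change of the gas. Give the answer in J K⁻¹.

ΔS_gas = 60 J/K

For an isothermal ideal gas ΔS_gas = nR ln(P₁/P₂) = 4.35 × 8.314 × ln(694/132) = 60 J/K.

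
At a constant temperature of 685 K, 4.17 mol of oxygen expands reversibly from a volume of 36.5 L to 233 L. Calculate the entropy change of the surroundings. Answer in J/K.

ΔS_surr = -64.3 J/K

For an isothermal ideal gas ΔS_gas = nR ln(V₂/V₁) = 4.17 × 8.314 × ln(233/36.5) = 64.3 J/K.
The process is reversible, so ΔS_surr = −ΔS_gas = -64.3 J/K and ΔS_universe = 0.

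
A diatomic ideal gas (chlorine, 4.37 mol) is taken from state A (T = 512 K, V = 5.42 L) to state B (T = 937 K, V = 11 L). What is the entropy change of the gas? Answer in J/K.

ΔS = 80.6 J/K

Entropy is a state function: ΔS = nC_V ln(T₂/T₁) + nR ln(V₂/V₁), with C_V = 5R/2 = 20.79 J mol⁻¹ K⁻¹ for a diatomic ideal gas.
ΔS = 4.37 × [20.79 × ln(937/512) + 8.314 × ln(11/5.42)] = 80.6 J/K.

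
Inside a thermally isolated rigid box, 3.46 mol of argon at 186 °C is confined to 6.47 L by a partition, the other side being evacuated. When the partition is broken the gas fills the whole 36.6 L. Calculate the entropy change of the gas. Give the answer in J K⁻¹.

No heat is exchanged and no work is done, so the ideal-gas temperature stays constant.
Entropy is a state function; using a reversible isothermal path, ΔS_gas = nR ln(V₂/V₁) = 3.46 × 8.314 × ln(36.6/6.47) = 49.8 J/K.

ΔS_gas = 49.8 J/K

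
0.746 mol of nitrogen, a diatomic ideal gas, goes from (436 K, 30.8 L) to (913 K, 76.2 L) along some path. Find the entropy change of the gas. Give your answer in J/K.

ΔS = 17.1 J/K

Entropy is a state function: ΔS = nC_V ln(T₂/T₁) + nR ln(V₂/V₁), with C_V = 5R/2 = 20.79 J mol⁻¹ K⁻¹ for a diatomic ideal gas.
ΔS = 0.746 × [20.79 × ln(913/436) + 8.314 × ln(76.2/30.8)] = 17.1 J/K.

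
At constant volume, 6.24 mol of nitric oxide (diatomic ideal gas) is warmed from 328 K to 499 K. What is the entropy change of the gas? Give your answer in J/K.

At constant volume, ΔS = nC_V ln(T₂/T₁) with C_V = 5R/2 = 20.79 J mol⁻¹ K⁻¹.
ΔS = 6.24 × 20.79 × ln(499/328) = 54.4 J/K.

ΔS = 54.4 J/K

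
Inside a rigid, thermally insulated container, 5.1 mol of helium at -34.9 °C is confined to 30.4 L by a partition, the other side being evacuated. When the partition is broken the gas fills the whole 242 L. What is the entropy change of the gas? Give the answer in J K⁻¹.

ΔS_gas = 88 J/K

For an ideal gas in free expansion Q = 0 and W = 0, so T is unchanged.
Entropy is a state function; using a reversible isothermal path, ΔS_gas = nR ln(V₂/V₁) = 5.1 × 8.314 × ln(242/30.4) = 88 J/K.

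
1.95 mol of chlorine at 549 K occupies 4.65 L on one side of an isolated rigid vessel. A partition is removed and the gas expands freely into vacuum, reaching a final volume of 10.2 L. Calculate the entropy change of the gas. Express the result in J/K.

ΔS_gas = 12.7 J/K

No heat is exchanged and no work is done, so the ideal-gas temperature stays constant.
Entropy is a state function; using a reversible isothermal path, ΔS_gas = nR ln(V₂/V₁) = 1.95 × 8.314 × ln(10.2/4.65) = 12.7 J/K.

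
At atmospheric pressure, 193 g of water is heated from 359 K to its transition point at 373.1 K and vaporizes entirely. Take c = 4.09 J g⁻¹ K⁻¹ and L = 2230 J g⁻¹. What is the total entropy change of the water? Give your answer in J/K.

Warming step: ΔS₁ = m c ln(T_tr/T_i) = 193 × 4.09 × ln(373.1/359) = 30.41 J/K.
Phase change: ΔS₂ = +mL/T_tr = 193 × 2230 / 373.1 = 1154 J/K.
ΔS_total = (30.41) + (1154) = 1180 J/K.

ΔS = 1180 J/K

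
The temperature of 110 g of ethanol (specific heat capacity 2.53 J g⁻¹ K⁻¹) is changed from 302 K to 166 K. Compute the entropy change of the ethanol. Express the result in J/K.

ΔS = ∫dQ_rev/T = m c ln(T₂/T₁) = 110 × 2.53 × ln(166/302) = -167 J/K.

ΔS = -167 J/K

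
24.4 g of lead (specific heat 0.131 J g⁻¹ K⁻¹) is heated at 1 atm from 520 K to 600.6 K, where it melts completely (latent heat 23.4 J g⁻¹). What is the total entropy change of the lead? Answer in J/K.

Warming step: ΔS₁ = m c ln(T_tr/T_i) = 24.4 × 0.131 × ln(600.6/520) = 0.4606 J/K.
Phase change: ΔS₂ = +mL/T_tr = 24.4 × 23.4 / 600.6 = 0.9506 J/K.
ΔS_total = (0.4606) + (0.9506) = 1.41 J/K.

ΔS = 1.41 J/K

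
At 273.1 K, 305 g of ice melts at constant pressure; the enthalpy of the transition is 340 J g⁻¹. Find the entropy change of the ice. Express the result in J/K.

ΔS = 380 J/K

Heat absorbed by the substance: Q = mL = 305 × 340 = 103700 J.
At constant T, ΔS = Q_rev/T = 103700 / 273.1 = 380 J/K.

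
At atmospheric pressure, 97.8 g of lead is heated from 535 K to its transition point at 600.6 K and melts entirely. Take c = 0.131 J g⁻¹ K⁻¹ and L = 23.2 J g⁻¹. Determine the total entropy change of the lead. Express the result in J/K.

ΔS = 5.26 J/K

Warming step: ΔS₁ = m c ln(T_tr/T_i) = 97.8 × 0.131 × ln(600.6/535) = 1.482 J/K.
Phase change: ΔS₂ = +mL/T_tr = 97.8 × 23.2 / 600.6 = 3.778 J/K.
ΔS_total = (1.482) + (3.778) = 5.26 J/K.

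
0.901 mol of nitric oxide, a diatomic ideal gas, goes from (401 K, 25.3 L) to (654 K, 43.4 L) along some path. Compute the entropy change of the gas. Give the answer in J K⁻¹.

Entropy is a state function: ΔS = nC_V ln(T₂/T₁) + nR ln(V₂/V₁), with C_V = 5R/2 = 20.79 J mol⁻¹ K⁻¹ for a diatomic ideal gas.
ΔS = 0.901 × [20.79 × ln(654/401) + 8.314 × ln(43.4/25.3)] = 13.2 J/K.

ΔS = 13.2 J/K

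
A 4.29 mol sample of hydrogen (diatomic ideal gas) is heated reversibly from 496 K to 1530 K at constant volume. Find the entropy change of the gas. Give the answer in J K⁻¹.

ΔS = 100 J/K

At constant volume, ΔS = nC_V ln(T₂/T₁) with C_V = 5R/2 = 20.79 J mol⁻¹ K⁻¹.
ΔS = 4.29 × 20.79 × ln(1530/496) = 100 J/K.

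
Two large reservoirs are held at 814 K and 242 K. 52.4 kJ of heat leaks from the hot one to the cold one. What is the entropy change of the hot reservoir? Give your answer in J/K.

The hot reservoir loses heat Q, so ΔS_hot = −Q/T_H = −52400/814 = -64.4 J/K.

ΔS_hot = -64.4 J/K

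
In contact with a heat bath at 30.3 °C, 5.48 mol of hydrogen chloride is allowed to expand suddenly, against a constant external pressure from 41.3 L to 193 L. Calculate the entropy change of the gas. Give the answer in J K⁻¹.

Entropy is a state function, so ΔS_gas depends only on the end states.
For an isothermal ideal gas ΔS_gas = nR ln(V₂/V₁) = 5.48 × 8.314 × ln(193/41.3) = 70.2 J/K.

ΔS_gas = 70.2 J/K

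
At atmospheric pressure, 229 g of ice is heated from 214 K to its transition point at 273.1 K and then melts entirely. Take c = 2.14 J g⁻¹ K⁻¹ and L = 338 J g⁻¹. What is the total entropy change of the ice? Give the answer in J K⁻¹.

ΔS = 403 J/K

Warming step: ΔS₁ = m c ln(T_tr/T_i) = 229 × 2.14 × ln(273.1/214) = 119.5 J/K.
Phase change: ΔS₂ = +mL/T_tr = 229 × 338 / 273.1 = 283.4 J/K.
ΔS_total = (119.5) + (283.4) = 403 J/K.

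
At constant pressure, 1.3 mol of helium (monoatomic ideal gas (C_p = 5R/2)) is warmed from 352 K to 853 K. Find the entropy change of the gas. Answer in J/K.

ΔS = 23.9 J/K

At constant pressure, ΔS = nC_p ln(T₂/T₁) with C_p = 5R/2 = 20.79 J mol⁻¹ K⁻¹.
ΔS = 1.3 × 20.79 × ln(853/352) = 23.9 J/K.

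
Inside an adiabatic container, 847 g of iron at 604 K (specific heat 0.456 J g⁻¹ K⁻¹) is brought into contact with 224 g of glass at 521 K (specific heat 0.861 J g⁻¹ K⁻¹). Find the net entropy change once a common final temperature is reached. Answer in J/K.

ΔS_total = 1.38 J/K

Energy balance: T_f = (m₁c₁T₁ + m₂c₂T₂)/(m₁c₁ + m₂c₂) = 576.36 K.
ΔS₁ = m₁c₁ ln(T_f/T₁) = 386.232 × ln(576.36/604) = -18.094 J/K.
ΔS₂ = m₂c₂ ln(T_f/T₂) = 192.864 × ln(576.36/521) = 19.475 J/K.
ΔS_total = -18.094 + 19.475 = 1.38 J/K.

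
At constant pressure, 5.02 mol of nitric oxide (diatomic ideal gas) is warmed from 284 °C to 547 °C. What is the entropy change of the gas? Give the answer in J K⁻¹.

In kelvin: T₁ = 557.15 K, T₂ = 820.15 K. At constant pressure, ΔS = nC_p ln(T₂/T₁) with C_p = 7R/2 = 29.1 J mol⁻¹ K⁻¹.
ΔS = 5.02 × 29.1 × ln(820.15/557.15) = 56.5 J/K.

ΔS = 56.5 J/K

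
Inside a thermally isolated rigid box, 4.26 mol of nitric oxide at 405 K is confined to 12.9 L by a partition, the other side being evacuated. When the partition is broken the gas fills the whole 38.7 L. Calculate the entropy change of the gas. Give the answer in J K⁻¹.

No heat is exchanged and no work is done, so the ideal-gas temperature stays constant.
Entropy is a state function; using a reversible isothermal path, ΔS_gas = nR ln(V₂/V₁) = 4.26 × 8.314 × ln(38.7/12.9) = 38.9 J/K.

ΔS_gas = 38.9 J/K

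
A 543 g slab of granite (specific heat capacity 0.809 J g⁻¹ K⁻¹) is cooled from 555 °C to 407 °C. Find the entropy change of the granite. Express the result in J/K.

In kelvin: T₁ = 828.15 K, T₂ = 680.15 K. ΔS = ∫dQ_rev/T = m c ln(T₂/T₁) = 543 × 0.809 × ln(680.15/828.15) = -86.5 J/K.

ΔS = -86.5 J/K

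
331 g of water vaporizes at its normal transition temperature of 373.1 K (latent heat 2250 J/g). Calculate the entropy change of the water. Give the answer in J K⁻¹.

ΔS = 2000 J/K

Heat absorbed by the substance: Q = mL = 331 × 2250 = 744750 J.
At constant T, ΔS = Q_rev/T = 744750 / 373.1 = 2000 J/K.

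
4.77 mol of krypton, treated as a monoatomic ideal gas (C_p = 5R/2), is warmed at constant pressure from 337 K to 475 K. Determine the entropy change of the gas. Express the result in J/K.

At constant pressure, ΔS = nC_p ln(T₂/T₁) with C_p = 5R/2 = 20.79 J mol⁻¹ K⁻¹.
ΔS = 4.77 × 20.79 × ln(475/337) = 34 J/K.

ΔS = 34 J/K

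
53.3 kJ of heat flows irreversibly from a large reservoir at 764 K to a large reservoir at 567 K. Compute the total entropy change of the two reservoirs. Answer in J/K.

ΔS_total = 24.2 J/K

ΔS_hot = −Q/T_H = −53300/764 = -69.76 J/K and ΔS_cold = +Q/T_C = 53300/567 = 94 J/K.
ΔS_total = -69.76 + 94 = 24.2 J/K, positive as the second law requires.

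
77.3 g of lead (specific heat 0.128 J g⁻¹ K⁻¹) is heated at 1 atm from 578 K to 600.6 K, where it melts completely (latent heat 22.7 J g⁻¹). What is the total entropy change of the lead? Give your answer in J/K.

Warming step: ΔS₁ = m c ln(T_tr/T_i) = 77.3 × 0.128 × ln(600.6/578) = 0.3795 J/K.
Phase change: ΔS₂ = +mL/T_tr = 77.3 × 22.7 / 600.6 = 2.922 J/K.
ΔS_total = (0.3795) + (2.922) = 3.3 J/K.

ΔS = 3.3 J/K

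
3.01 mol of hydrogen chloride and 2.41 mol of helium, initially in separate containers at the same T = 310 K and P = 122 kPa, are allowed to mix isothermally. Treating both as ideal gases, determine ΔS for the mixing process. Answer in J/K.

ΔS_mix = 31 J/K

Mole fractions: x_A = 3.01/5.42 = 0.555, x_B = 0.445.
ΔS_mix = −R(n_A ln x_A + n_B ln x_B) = −8.314 × (3.01 ln 0.555 + 2.41 ln 0.445) = 31 J/K.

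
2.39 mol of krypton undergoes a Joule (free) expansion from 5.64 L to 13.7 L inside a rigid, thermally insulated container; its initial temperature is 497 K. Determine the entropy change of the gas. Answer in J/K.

For an ideal gas in free expansion Q = 0 and W = 0, so T is unchanged.
Entropy is a state function; using a reversible isothermal path, ΔS_gas = nR ln(V₂/V₁) = 2.39 × 8.314 × ln(13.7/5.64) = 17.6 J/K.

ΔS_gas = 17.6 J/K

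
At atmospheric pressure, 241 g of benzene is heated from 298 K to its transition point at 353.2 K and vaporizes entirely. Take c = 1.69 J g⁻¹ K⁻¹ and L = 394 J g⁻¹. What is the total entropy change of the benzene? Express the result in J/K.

Warming step: ΔS₁ = m c ln(T_tr/T_i) = 241 × 1.69 × ln(353.2/298) = 69.22 J/K.
Phase change: ΔS₂ = +mL/T_tr = 241 × 394 / 353.2 = 268.8 J/K.
ΔS_total = (69.22) + (268.8) = 338 J/K.

ΔS = 338 J/K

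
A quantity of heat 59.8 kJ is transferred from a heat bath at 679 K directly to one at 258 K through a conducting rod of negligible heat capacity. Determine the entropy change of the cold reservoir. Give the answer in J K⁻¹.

ΔS_cold = 232 J/K

The cold reservoir gains heat Q, so ΔS_cold = +Q/T_C = 59800/258 = 232 J/K.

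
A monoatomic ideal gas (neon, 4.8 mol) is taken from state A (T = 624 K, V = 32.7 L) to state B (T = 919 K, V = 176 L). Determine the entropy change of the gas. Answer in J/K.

Entropy is a state function: ΔS = nC_V ln(T₂/T₁) + nR ln(V₂/V₁), with C_V = 3R/2 = 12.47 J mol⁻¹ K⁻¹ for a monoatomic ideal gas.
ΔS = 4.8 × [12.47 × ln(919/624) + 8.314 × ln(176/32.7)] = 90.3 J/K.

ΔS = 90.3 J/K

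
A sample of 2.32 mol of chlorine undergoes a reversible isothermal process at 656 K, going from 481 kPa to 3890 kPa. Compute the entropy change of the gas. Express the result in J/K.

For an isothermal ideal gas ΔS_gas = nR ln(P₁/P₂) = 2.32 × 8.314 × ln(481/3890) = -40.3 J/K.

ΔS_gas = -40.3 J/K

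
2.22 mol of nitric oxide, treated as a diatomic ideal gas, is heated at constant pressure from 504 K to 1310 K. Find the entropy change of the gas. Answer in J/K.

At constant pressure, ΔS = nC_p ln(T₂/T₁) with C_p = 7R/2 = 29.1 J mol⁻¹ K⁻¹.
ΔS = 2.22 × 29.1 × ln(1310/504) = 61.7 J/K.

ΔS = 61.7 J/K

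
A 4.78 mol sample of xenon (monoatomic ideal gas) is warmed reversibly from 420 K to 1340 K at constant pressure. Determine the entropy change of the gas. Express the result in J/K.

At constant pressure, ΔS = nC_p ln(T₂/T₁) with C_p = 5R/2 = 20.79 J mol⁻¹ K⁻¹.
ΔS = 4.78 × 20.79 × ln(1340/420) = 115 J/K.

ΔS = 115 J/K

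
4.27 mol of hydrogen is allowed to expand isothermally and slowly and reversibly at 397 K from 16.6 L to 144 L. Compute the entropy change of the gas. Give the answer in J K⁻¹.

ΔS_gas = 76.7 J/K

For an isothermal ideal gas ΔS_gas = nR ln(V₂/V₁) = 4.27 × 8.314 × ln(144/16.6) = 76.7 J/K.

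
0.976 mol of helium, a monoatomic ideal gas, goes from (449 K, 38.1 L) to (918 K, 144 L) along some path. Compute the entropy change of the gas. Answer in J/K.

ΔS = 19.5 J/K

Entropy is a state function: ΔS = nC_V ln(T₂/T₁) + nR ln(V₂/V₁), with C_V = 3R/2 = 12.47 J mol⁻¹ K⁻¹ for a monoatomic ideal gas.
ΔS = 0.976 × [12.47 × ln(918/449) + 8.314 × ln(144/38.1)] = 19.5 J/K.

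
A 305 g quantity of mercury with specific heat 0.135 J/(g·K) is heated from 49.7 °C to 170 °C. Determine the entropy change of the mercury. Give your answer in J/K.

In kelvin: T₁ = 322.85 K, T₂ = 443.15 K. ΔS = ∫dQ_rev/T = m c ln(T₂/T₁) = 305 × 0.135 × ln(443.15/322.85) = 13 J/K.

ΔS = 13 J/K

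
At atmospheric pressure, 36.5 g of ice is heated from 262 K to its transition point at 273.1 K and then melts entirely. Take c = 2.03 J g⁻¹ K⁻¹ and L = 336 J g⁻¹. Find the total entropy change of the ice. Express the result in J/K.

ΔS = 48 J/K

Warming step: ΔS₁ = m c ln(T_tr/T_i) = 36.5 × 2.03 × ln(273.1/262) = 3.074 J/K.
Phase change: ΔS₂ = +mL/T_tr = 36.5 × 336 / 273.1 = 44.91 J/K.
ΔS_total = (3.074) + (44.91) = 48 J/K.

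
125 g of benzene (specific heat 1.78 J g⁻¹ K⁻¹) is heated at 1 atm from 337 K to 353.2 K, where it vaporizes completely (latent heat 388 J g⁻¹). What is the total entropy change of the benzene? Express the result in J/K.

ΔS = 148 J/K

Warming step: ΔS₁ = m c ln(T_tr/T_i) = 125 × 1.78 × ln(353.2/337) = 10.45 J/K.
Phase change: ΔS₂ = +mL/T_tr = 125 × 388 / 353.2 = 137.3 J/K.
ΔS_total = (10.45) + (137.3) = 148 J/K.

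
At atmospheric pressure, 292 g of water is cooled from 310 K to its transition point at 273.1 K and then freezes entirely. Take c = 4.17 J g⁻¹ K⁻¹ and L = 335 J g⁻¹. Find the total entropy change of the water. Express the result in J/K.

Cooling step: ΔS₁ = m c ln(T_tr/T_i) = 292 × 4.17 × ln(273.1/310) = -154.317 J/K.
Phase change: ΔS₂ = −mL/T_tr = −292 × 335 / 273.1 = -358.184 J/K.
ΔS_total = (-154.317) + (-358.184) = -513 J/K.

ΔS = -513 J/K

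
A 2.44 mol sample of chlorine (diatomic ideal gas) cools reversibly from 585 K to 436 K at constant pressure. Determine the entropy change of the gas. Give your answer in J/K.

ΔS = -20.9 J/K

At constant pressure, ΔS = nC_p ln(T₂/T₁) with C_p = 7R/2 = 29.1 J mol⁻¹ K⁻¹.
ΔS = 2.44 × 29.1 × ln(436/585) = -20.9 J/K.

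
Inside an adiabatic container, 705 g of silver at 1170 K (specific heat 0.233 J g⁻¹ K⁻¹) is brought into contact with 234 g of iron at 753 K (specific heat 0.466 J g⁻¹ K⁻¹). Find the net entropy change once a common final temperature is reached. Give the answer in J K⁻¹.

Energy balance: T_f = (m₁c₁T₁ + m₂c₂T₂)/(m₁c₁ + m₂c₂) = 1003.6 K.
ΔS₁ = m₁c₁ ln(T_f/T₁) = 164.265 × ln(1003.6/1170) = -25.2 J/K.
ΔS₂ = m₂c₂ ln(T_f/T₂) = 109.044 × ln(1003.6/753) = 31.33 J/K.
ΔS_total = -25.2 + 31.33 = 6.13 J/K.

ΔS_total = 6.13 J/K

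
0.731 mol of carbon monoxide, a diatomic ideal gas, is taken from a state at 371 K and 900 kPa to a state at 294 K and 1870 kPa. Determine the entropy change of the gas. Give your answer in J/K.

ΔS = -9.39 J/K

ΔS = nC_p ln(T₂/T₁) − nR ln(P₂/P₁), with C_p = 7R/2 = 29.1 J mol⁻¹ K⁻¹ for a diatomic ideal gas.
ΔS = 0.731 × [29.1 × ln(294/371) − 8.314 × ln(1870/900)] = -9.39 J/K.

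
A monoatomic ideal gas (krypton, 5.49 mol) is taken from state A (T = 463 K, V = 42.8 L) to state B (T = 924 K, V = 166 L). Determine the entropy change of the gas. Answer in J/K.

Entropy is a state function: ΔS = nC_V ln(T₂/T₁) + nR ln(V₂/V₁), with C_V = 3R/2 = 12.47 J mol⁻¹ K⁻¹ for a monoatomic ideal gas.
ΔS = 5.49 × [12.47 × ln(924/463) + 8.314 × ln(166/42.8)] = 109 J/K.

ΔS = 109 J/K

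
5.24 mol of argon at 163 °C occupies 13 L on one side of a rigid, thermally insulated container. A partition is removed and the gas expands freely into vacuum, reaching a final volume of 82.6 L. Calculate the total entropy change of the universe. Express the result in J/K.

No heat is exchanged and no work is done, so the ideal-gas temperature stays constant.
Entropy is a state function; using a reversible isothermal path, ΔS_gas = nR ln(V₂/V₁) = 5.24 × 8.314 × ln(82.6/13) = 80.6 J/K.
The insulated surroundings exchange no heat, so ΔS_surr = 0 and ΔS_universe = ΔS_gas.

ΔS_universe = 80.6 J/K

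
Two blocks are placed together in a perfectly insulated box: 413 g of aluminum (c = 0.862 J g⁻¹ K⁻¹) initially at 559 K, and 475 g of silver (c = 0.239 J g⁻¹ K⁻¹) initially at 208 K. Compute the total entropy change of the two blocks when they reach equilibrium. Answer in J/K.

ΔS_total = 34.9 J/K

Energy balance: T_f = (m₁c₁T₁ + m₂c₂T₂)/(m₁c₁ + m₂c₂) = 474.13 K.
ΔS₁ = m₁c₁ ln(T_f/T₁) = 356.006 × ln(474.13/559) = -58.62 J/K.
ΔS₂ = m₂c₂ ln(T_f/T₂) = 113.525 × ln(474.13/208) = 93.54 J/K.
ΔS_total = -58.62 + 93.54 = 34.9 J/K.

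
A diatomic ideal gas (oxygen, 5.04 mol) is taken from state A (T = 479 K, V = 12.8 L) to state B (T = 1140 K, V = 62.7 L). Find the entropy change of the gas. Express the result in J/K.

ΔS = 157 J/K

Entropy is a state function: ΔS = nC_V ln(T₂/T₁) + nR ln(V₂/V₁), with C_V = 5R/2 = 20.79 J mol⁻¹ K⁻¹ for a diatomic ideal gas.
ΔS = 5.04 × [20.79 × ln(1140/479) + 8.314 × ln(62.7/12.8)] = 157 J/K.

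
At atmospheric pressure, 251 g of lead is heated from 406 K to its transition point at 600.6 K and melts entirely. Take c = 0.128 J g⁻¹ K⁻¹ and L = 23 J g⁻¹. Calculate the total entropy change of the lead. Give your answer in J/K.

Warming step: ΔS₁ = m c ln(T_tr/T_i) = 251 × 0.128 × ln(600.6/406) = 12.58 J/K.
Phase change: ΔS₂ = +mL/T_tr = 251 × 23 / 600.6 = 9.612 J/K.
ΔS_total = (12.58) + (9.612) = 22.2 J/K.

ΔS = 22.2 J/K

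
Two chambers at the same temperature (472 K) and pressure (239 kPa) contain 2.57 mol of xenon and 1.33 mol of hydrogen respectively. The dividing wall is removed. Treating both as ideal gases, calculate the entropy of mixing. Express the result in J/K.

ΔS_mix = 20.8 J/K

Mole fractions: x_A = 2.57/3.9 = 0.659, x_B = 0.341.
ΔS_mix = −R(n_A ln x_A + n_B ln x_B) = −8.314 × (2.57 ln 0.659 + 1.33 ln 0.341) = 20.8 J/K.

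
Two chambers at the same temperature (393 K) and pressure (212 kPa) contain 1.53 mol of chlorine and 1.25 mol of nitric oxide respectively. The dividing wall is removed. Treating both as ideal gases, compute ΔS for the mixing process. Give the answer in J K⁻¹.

ΔS_mix = 15.9 J/K

Mole fractions: x_A = 1.53/2.78 = 0.55, x_B = 0.45.
ΔS_mix = −R(n_A ln x_A + n_B ln x_B) = −8.314 × (1.53 ln 0.55 + 1.25 ln 0.45) = 15.9 J/K.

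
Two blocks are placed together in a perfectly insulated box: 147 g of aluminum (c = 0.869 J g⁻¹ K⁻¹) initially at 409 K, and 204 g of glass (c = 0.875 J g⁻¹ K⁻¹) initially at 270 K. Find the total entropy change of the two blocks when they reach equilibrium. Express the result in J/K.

Energy balance: T_f = (m₁c₁T₁ + m₂c₂T₂)/(m₁c₁ + m₂c₂) = 327.98 K.
ΔS₁ = m₁c₁ ln(T_f/T₁) = 127.743 × ln(327.98/409) = -28.2 J/K.
ΔS₂ = m₂c₂ ln(T_f/T₂) = 178.5 × ln(327.98/270) = 34.72 J/K.
ΔS_total = -28.2 + 34.72 = 6.52 J/K.

ΔS_total = 6.52 J/K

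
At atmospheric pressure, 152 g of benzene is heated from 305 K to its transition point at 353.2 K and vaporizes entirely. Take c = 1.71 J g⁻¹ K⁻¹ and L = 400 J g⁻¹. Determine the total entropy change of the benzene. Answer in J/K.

Warming step: ΔS₁ = m c ln(T_tr/T_i) = 152 × 1.71 × ln(353.2/305) = 38.14 J/K.
Phase change: ΔS₂ = +mL/T_tr = 152 × 400 / 353.2 = 172.1 J/K.
ΔS_total = (38.14) + (172.1) = 210 J/K.

ΔS = 210 J/K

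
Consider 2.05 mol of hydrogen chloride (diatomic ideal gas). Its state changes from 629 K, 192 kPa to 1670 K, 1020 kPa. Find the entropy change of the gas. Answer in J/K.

ΔS = nC_p ln(T₂/T₁) − nR ln(P₂/P₁), with C_p = 7R/2 = 29.1 J mol⁻¹ K⁻¹ for a diatomic ideal gas.
ΔS = 2.05 × [29.1 × ln(1670/629) − 8.314 × ln(1020/192)] = 29.8 J/K.

ΔS = 29.8 J/K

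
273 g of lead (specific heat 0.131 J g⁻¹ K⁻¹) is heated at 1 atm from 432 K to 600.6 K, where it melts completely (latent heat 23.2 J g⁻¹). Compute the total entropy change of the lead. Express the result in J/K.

Warming step: ΔS₁ = m c ln(T_tr/T_i) = 273 × 0.131 × ln(600.6/432) = 11.78 J/K.
Phase change: ΔS₂ = +mL/T_tr = 273 × 23.2 / 600.6 = 10.55 J/K.
ΔS_total = (11.78) + (10.55) = 22.3 J/K.

ΔS = 22.3 J/K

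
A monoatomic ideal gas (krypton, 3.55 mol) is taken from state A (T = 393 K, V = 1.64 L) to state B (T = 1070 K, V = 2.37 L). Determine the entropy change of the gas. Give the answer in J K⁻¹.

Entropy is a state function: ΔS = nC_V ln(T₂/T₁) + nR ln(V₂/V₁), with C_V = 3R/2 = 12.47 J mol⁻¹ K⁻¹ for a monoatomic ideal gas.
ΔS = 3.55 × [12.47 × ln(1070/393) + 8.314 × ln(2.37/1.64)] = 55.2 J/K.

ΔS = 55.2 J/K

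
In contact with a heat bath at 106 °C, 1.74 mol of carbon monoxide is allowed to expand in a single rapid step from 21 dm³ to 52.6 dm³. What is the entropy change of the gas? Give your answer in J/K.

Entropy is a state function, so ΔS_gas depends only on the end states.
For an isothermal ideal gas ΔS_gas = nR ln(V₂/V₁) = 1.74 × 8.314 × ln(52.6/21) = 13.3 J/K.

ΔS_gas = 13.3 J/K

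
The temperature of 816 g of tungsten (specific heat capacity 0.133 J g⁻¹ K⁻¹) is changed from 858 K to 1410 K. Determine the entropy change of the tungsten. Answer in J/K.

ΔS = ∫dQ_rev/T = m c ln(T₂/T₁) = 816 × 0.133 × ln(1410/858) = 53.9 J/K.

ΔS = 53.9 J/K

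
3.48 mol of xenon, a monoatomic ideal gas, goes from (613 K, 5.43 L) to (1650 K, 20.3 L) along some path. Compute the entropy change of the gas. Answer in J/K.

ΔS = 81.1 J/K

Entropy is a state function: ΔS = nC_V ln(T₂/T₁) + nR ln(V₂/V₁), with C_V = 3R/2 = 12.47 J mol⁻¹ K⁻¹ for a monoatomic ideal gas.
ΔS = 3.48 × [12.47 × ln(1650/613) + 8.314 × ln(20.3/5.43)] = 81.1 J/K.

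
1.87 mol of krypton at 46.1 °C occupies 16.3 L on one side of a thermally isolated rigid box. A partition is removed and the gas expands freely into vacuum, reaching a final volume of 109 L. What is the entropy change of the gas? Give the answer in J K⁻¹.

ΔS_gas = 29.5 J/K

For an ideal gas in free expansion Q = 0 and W = 0, so T is unchanged.
Entropy is a state function; using a reversible isothermal path, ΔS_gas = nR ln(V₂/V₁) = 1.87 × 8.314 × ln(109/16.3) = 29.5 J/K.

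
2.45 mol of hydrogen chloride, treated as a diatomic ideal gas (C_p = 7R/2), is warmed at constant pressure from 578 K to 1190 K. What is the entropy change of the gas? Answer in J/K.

ΔS = 51.5 J/K

At constant pressure, ΔS = nC_p ln(T₂/T₁) with C_p = 7R/2 = 29.1 J mol⁻¹ K⁻¹.
ΔS = 2.45 × 29.1 × ln(1190/578) = 51.5 J/K.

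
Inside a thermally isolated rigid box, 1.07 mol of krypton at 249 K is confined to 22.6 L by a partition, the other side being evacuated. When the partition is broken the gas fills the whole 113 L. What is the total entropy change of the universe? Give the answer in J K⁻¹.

ΔS_universe = 14.3 J/K

No heat is exchanged and no work is done, so the ideal-gas temperature stays constant.
Entropy is a state function; using a reversible isothermal path, ΔS_gas = nR ln(V₂/V₁) = 1.07 × 8.314 × ln(113/22.6) = 14.3 J/K.
The insulated surroundings exchange no heat, so ΔS_surr = 0 and ΔS_universe = ΔS_gas.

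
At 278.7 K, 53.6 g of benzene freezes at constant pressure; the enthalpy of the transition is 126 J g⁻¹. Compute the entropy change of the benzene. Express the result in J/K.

ΔS = -24.2 J/K

Heat released by the substance: Q = −mL = −53.6 × 126 = −6753.6 J.
At constant T, ΔS = Q_rev/T = −6753.6 / 278.7 = -24.2 J/K.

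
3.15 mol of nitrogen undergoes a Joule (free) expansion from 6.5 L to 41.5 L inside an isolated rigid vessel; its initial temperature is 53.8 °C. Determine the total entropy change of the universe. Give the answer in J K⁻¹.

No heat is exchanged and no work is done, so the ideal-gas temperature stays constant.
Entropy is a state function; using a reversible isothermal path, ΔS_gas = nR ln(V₂/V₁) = 3.15 × 8.314 × ln(41.5/6.5) = 48.6 J/K.
The insulated surroundings exchange no heat, so ΔS_surr = 0 and ΔS_universe = ΔS_gas.

ΔS_universe = 48.6 J/K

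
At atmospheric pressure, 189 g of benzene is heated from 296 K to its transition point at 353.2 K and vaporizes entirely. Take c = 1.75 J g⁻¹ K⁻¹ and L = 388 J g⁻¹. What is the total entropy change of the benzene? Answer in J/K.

Warming step: ΔS₁ = m c ln(T_tr/T_i) = 189 × 1.75 × ln(353.2/296) = 58.44 J/K.
Phase change: ΔS₂ = +mL/T_tr = 189 × 388 / 353.2 = 207.6 J/K.
ΔS_total = (58.44) + (207.6) = 266 J/K.

ΔS = 266 J/K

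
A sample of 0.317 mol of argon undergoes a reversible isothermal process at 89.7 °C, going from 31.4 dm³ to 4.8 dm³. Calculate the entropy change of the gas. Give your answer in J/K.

For an isothermal ideal gas ΔS_gas = nR ln(V₂/V₁) = 0.317 × 8.314 × ln(4.8/31.4) = -4.95 J/K.

ΔS_gas = -4.95 J/K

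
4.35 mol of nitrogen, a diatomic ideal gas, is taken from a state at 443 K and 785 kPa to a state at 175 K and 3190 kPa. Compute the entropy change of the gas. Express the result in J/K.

ΔS = nC_p ln(T₂/T₁) − nR ln(P₂/P₁), with C_p = 7R/2 = 29.1 J mol⁻¹ K⁻¹ for a diatomic ideal gas.
ΔS = 4.35 × [29.1 × ln(175/443) − 8.314 × ln(3190/785)] = -168 J/K.

ΔS = -168 J/K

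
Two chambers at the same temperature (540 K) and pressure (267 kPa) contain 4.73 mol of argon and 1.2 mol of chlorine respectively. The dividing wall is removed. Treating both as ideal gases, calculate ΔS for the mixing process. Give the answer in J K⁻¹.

ΔS_mix = 24.8 J/K

Mole fractions: x_A = 4.73/5.93 = 0.798, x_B = 0.202.
ΔS_mix = −R(n_A ln x_A + n_B ln x_B) = −8.314 × (4.73 ln 0.798 + 1.2 ln 0.202) = 24.8 J/K.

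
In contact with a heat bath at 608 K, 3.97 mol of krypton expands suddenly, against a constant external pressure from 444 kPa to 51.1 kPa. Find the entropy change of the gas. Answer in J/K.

Entropy is a state function, so ΔS_gas depends only on the end states.
For an isothermal ideal gas ΔS_gas = nR ln(P₁/P₂) = 3.97 × 8.314 × ln(444/51.1) = 71.4 J/K.

ΔS_gas = 71.4 J/K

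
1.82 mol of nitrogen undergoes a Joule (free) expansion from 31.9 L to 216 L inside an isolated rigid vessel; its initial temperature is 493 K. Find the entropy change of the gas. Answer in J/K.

For an ideal gas in free expansion Q = 0 and W = 0, so T is unchanged.
Entropy is a state function; using a reversible isothermal path, ΔS_gas = nR ln(V₂/V₁) = 1.82 × 8.314 × ln(216/31.9) = 28.9 J/K.

ΔS_gas = 28.9 J/K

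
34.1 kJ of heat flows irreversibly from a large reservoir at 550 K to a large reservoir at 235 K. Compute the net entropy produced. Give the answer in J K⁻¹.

ΔS_hot = −Q/T_H = −34100/550 = -62 J/K and ΔS_cold = +Q/T_C = 34100/235 = 145.1 J/K.
ΔS_total = -62 + 145.1 = 83.1 J/K, positive as the second law requires.

ΔS_total = 83.1 J/K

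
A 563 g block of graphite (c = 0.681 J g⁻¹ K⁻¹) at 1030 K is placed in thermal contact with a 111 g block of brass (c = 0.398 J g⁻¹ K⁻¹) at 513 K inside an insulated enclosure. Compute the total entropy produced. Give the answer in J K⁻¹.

ΔS_total = 8.02 J/K

Energy balance: T_f = (m₁c₁T₁ + m₂c₂T₂)/(m₁c₁ + m₂c₂) = 976.58 K.
ΔS₁ = m₁c₁ ln(T_f/T₁) = 383.403 × ln(976.58/1030) = -20.42 J/K.
ΔS₂ = m₂c₂ ln(T_f/T₂) = 44.178 × ln(976.58/513) = 28.44 J/K.
ΔS_total = -20.42 + 28.44 = 8.02 J/K.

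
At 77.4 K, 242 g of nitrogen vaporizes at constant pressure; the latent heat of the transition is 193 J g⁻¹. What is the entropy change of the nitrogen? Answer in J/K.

ΔS = 603 J/K

Heat absorbed by the substance: Q = mL = 242 × 193 = 46706 J.
At constant T, ΔS = Q_rev/T = 46706 / 77.4 = 603 J/K.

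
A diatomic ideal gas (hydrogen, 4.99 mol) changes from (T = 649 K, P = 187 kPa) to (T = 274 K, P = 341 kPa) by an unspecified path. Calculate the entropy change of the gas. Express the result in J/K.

ΔS = nC_p ln(T₂/T₁) − nR ln(P₂/P₁), with C_p = 7R/2 = 29.1 J mol⁻¹ K⁻¹ for a diatomic ideal gas.
ΔS = 4.99 × [29.1 × ln(274/649) − 8.314 × ln(341/187)] = -150 J/K.

ΔS = -150 J/K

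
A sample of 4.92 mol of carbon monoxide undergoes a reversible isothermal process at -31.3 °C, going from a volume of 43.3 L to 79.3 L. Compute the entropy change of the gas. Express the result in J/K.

For an isothermal ideal gas ΔS_gas = nR ln(V₂/V₁) = 4.92 × 8.314 × ln(79.3/43.3) = 24.8 J/K.

ΔS_gas = 24.8 J/K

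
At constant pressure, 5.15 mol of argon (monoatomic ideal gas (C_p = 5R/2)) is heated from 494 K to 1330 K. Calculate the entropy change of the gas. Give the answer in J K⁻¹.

ΔS = 106 J/K

At constant pressure, ΔS = nC_p ln(T₂/T₁) with C_p = 5R/2 = 20.79 J mol⁻¹ K⁻¹.
ΔS = 5.15 × 20.79 × ln(1330/494) = 106 J/K.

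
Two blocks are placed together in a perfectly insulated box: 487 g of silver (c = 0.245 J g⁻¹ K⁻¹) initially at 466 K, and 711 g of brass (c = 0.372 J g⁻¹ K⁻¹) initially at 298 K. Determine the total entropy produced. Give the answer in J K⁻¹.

ΔS_total = 8.63 J/K

Energy balance: T_f = (m₁c₁T₁ + m₂c₂T₂)/(m₁c₁ + m₂c₂) = 350.23 K.
ΔS₁ = m₁c₁ ln(T_f/T₁) = 119.315 × ln(350.23/466) = -34.08 J/K.
ΔS₂ = m₂c₂ ln(T_f/T₂) = 264.492 × ln(350.23/298) = 42.71 J/K.
ΔS_total = -34.08 + 42.71 = 8.63 J/K.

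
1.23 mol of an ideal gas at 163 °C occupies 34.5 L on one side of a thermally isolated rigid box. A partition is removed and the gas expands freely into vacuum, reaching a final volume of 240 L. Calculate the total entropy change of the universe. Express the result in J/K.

ΔS_universe = 19.8 J/K

For an ideal gas in free expansion Q = 0 and W = 0, so T is unchanged.
Entropy is a state function; using a reversible isothermal path, ΔS_gas = nR ln(V₂/V₁) = 1.23 × 8.314 × ln(240/34.5) = 19.8 J/K.
The insulated surroundings exchange no heat, so ΔS_surr = 0 and ΔS_universe = ΔS_gas.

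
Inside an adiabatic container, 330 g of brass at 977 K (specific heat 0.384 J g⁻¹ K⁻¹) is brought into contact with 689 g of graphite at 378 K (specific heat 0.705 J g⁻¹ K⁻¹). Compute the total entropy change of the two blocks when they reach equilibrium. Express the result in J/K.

Energy balance: T_f = (m₁c₁T₁ + m₂c₂T₂)/(m₁c₁ + m₂c₂) = 501.93 K.
ΔS₁ = m₁c₁ ln(T_f/T₁) = 126.72 × ln(501.93/977) = -84.4 J/K.
ΔS₂ = m₂c₂ ln(T_f/T₂) = 485.745 × ln(501.93/378) = 137.7 J/K.
ΔS_total = -84.4 + 137.7 = 53.3 J/K.

ΔS_total = 53.3 J/K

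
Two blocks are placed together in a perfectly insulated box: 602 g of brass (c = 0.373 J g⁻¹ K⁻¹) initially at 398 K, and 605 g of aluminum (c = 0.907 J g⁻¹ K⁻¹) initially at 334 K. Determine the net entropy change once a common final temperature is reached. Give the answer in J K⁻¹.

Energy balance: T_f = (m₁c₁T₁ + m₂c₂T₂)/(m₁c₁ + m₂c₂) = 352.58 K.
ΔS₁ = m₁c₁ ln(T_f/T₁) = 224.546 × ln(352.58/398) = -27.206 J/K.
ΔS₂ = m₂c₂ ln(T_f/T₂) = 548.735 × ln(352.58/334) = 29.713 J/K.
ΔS_total = -27.206 + 29.713 = 2.51 J/K.

ΔS_total = 2.51 J/K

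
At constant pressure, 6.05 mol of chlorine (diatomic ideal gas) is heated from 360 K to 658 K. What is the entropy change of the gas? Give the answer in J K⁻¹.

ΔS = 106 J/K

At constant pressure, ΔS = nC_p ln(T₂/T₁) with C_p = 7R/2 = 29.1 J mol⁻¹ K⁻¹.
ΔS = 6.05 × 29.1 × ln(658/360) = 106 J/K.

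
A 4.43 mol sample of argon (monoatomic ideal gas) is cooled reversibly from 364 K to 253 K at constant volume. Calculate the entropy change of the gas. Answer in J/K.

ΔS = -20.1 J/K

At constant volume, ΔS = nC_V ln(T₂/T₁) with C_V = 3R/2 = 12.47 J mol⁻¹ K⁻¹.
ΔS = 4.43 × 12.47 × ln(253/364) = -20.1 J/K.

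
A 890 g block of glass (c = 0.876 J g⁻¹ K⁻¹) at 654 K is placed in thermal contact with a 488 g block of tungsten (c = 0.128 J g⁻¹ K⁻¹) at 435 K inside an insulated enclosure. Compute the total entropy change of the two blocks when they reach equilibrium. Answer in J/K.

Energy balance: T_f = (m₁c₁T₁ + m₂c₂T₂)/(m₁c₁ + m₂c₂) = 637.76 K.
ΔS₁ = m₁c₁ ln(T_f/T₁) = 779.64 × ln(637.76/654) = -19.61 J/K.
ΔS₂ = m₂c₂ ln(T_f/T₂) = 62.464 × ln(637.76/435) = 23.9 J/K.
ΔS_total = -19.61 + 23.9 = 4.29 J/K.

ΔS_total = 4.29 J/K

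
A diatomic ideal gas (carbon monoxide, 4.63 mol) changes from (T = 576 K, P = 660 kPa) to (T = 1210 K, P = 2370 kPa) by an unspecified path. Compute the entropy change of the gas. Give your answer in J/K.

ΔS = 50.8 J/K

ΔS = nC_p ln(T₂/T₁) − nR ln(P₂/P₁), with C_p = 7R/2 = 29.1 J mol⁻¹ K⁻¹ for a diatomic ideal gas.
ΔS = 4.63 × [29.1 × ln(1210/576) − 8.314 × ln(2370/660)] = 50.8 J/K.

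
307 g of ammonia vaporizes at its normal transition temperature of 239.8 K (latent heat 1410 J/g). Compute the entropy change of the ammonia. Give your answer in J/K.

Heat absorbed by the substance: Q = mL = 307 × 1410 = 432870 J.
At constant T, ΔS = Q_rev/T = 432870 / 239.8 = 1810 J/K.

ΔS = 1810 J/K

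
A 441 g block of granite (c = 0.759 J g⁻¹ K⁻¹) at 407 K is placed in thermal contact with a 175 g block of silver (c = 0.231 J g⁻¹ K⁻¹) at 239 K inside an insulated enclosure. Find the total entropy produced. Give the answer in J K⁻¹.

Energy balance: T_f = (m₁c₁T₁ + m₂c₂T₂)/(m₁c₁ + m₂c₂) = 388.9 K.
ΔS₁ = m₁c₁ ln(T_f/T₁) = 334.719 × ln(388.9/407) = -15.23 J/K.
ΔS₂ = m₂c₂ ln(T_f/T₂) = 40.425 × ln(388.9/239) = 19.68 J/K.
ΔS_total = -15.23 + 19.68 = 4.45 J/K.

ΔS_total = 4.45 J/K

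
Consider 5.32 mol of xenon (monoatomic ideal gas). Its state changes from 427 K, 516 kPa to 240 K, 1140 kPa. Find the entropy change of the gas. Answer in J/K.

ΔS = nC_p ln(T₂/T₁) − nR ln(P₂/P₁), with C_p = 5R/2 = 20.79 J mol⁻¹ K⁻¹ for a monoatomic ideal gas.
ΔS = 5.32 × [20.79 × ln(240/427) − 8.314 × ln(1140/516)] = -98.8 J/K.

ΔS = -98.8 J/K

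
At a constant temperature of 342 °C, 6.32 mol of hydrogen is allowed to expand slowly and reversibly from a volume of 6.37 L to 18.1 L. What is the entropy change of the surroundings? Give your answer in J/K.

For an isothermal ideal gas ΔS_gas = nR ln(V₂/V₁) = 6.32 × 8.314 × ln(18.1/6.37) = 54.9 J/K.
The process is reversible, so ΔS_surr = −ΔS_gas = -54.9 J/K and ΔS_universe = 0.

ΔS_surr = -54.9 J/K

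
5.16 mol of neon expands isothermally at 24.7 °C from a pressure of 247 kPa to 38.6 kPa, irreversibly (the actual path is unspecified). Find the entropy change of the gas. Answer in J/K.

Entropy is a state function, so ΔS_gas depends only on the end states.
For an isothermal ideal gas ΔS_gas = nR ln(P₁/P₂) = 5.16 × 8.314 × ln(247/38.6) = 79.6 J/K.

ΔS_gas = 79.6 J/K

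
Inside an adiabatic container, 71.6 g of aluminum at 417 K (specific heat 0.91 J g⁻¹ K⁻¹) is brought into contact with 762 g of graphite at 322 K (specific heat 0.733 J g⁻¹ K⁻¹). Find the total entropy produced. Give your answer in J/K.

Energy balance: T_f = (m₁c₁T₁ + m₂c₂T₂)/(m₁c₁ + m₂c₂) = 331.92 K.
ΔS₁ = m₁c₁ ln(T_f/T₁) = 65.156 × ln(331.92/417) = -14.867 J/K.
ΔS₂ = m₂c₂ ln(T_f/T₂) = 558.546 × ln(331.92/322) = 16.955 J/K.
ΔS_total = -14.867 + 16.955 = 2.09 J/K.

ΔS_total = 2.09 J/K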